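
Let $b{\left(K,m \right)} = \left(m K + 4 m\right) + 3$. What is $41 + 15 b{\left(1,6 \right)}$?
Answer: $536$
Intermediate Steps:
$b{\left(K,m \right)} = 3 + 4 m + K m$ ($b{\left(K,m \right)} = \left(K m + 4 m\right) + 3 = \left(4 m + K m\right) + 3 = 3 + 4 m + K m$)
$41 + 15 b{\left(1,6 \right)} = 41 + 15 \left(3 + 4 \cdot 6 + 1 \cdot 6\right) = 41 + 15 \left(3 + 24 + 6\right) = 41 + 15 \cdot 33 = 41 + 495 = 536$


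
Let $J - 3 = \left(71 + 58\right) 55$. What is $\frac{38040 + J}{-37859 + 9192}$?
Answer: $- \frac{45138}{28667} \approx -1.5746$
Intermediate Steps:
$J = 7098$ ($J = 3 + \left(71 + 58\right) 55 = 3 + 129 \cdot 55 = 3 + 7095 = 7098$)
$\frac{38040 + J}{-37859 + 9192} = \frac{38040 + 7098}{-37859 + 9192} = \frac{45138}{-28667} = 45138 \left(- \frac{1}{28667}\right) = - \frac{45138}{28667}$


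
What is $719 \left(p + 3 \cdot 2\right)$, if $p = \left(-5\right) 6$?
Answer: $-17256$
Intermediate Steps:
$p = -30$
$719 \left(p + 3 \cdot 2\right) = 719 \left(-30 + 3 \cdot 2\right) = 719 \left(-30 + 6\right) = 719 \left(-24\right) = -17256$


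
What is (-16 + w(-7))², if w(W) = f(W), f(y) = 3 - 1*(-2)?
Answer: 121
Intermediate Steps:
f(y) = 5 (f(y) = 3 + 2 = 5)
w(W) = 5
(-16 + w(-7))² = (-16 + 5)² = (-11)² = 121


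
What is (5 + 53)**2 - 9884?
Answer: -6520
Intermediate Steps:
(5 + 53)**2 - 9884 = 58**2 - 9884 = 3364 - 9884 = -6520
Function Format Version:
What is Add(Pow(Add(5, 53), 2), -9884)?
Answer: -6520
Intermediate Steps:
Add(Pow(Add(5, 53), 2), -9884) = Add(Pow(58, 2), -9884) = Add(3364, -9884) = -6520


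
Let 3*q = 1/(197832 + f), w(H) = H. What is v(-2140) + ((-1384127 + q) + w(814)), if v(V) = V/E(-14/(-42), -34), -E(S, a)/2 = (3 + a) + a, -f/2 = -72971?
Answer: -18546555390113/13407186 ≈ -1.3833e+6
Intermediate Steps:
f = 145942 (f = -2*(-72971) = 145942)
E(S, a) = -6 - 4*a (E(S, a) = -2*((3 + a) + a) = -2*(3 + 2*a) = -6 - 4*a)
q = 1/1031322 (q = 1/(3*(197832 + 145942)) = (⅓)/343774 = (⅓)*(1/343774) = 1/1031322 ≈ 9.6963e-7)
v(V) = V/130 (v(V) = V/(-6 - 4*(-34)) = V/(-6 + 136) = V/130)
v(-2140) + ((-1384127 + q) + w(814)) = (1/130)*(-2140) + ((-1384127 + 1/1031322) + 814) = -214/13 + (-1427480625893/1031322 + 814) = -214/13 - 1426641129785/1031322 = -18546555390113/13407186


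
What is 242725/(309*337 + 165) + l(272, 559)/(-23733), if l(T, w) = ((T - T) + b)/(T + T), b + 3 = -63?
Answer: 87049143413/37404600336 ≈ 2.3272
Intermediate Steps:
b = -66 (b = -3 - 63 = -66)
l(T, w) = -33/T (l(T, w) = ((T - T) - 66)/(T + T) = (0 - 66)/((2*T)) = -33/T)
242725/(309*337 + 165) + l(272, 559)/(-23733) = 242725/(309*337 + 165) - 33/272/(-23733) = 242725/(104133 + 165) - 33*1/272*(-1/23733) = 242725/104298 - 33/272*(-1/23733) = 242725*(1/104298) + 11/2151792 = 242725/104298 + 11/2151792 = 87049143413/37404600336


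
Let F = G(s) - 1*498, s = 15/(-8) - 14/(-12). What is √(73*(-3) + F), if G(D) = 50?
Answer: I*√667 ≈ 25.826*I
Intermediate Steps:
s = -17/24 (s = 15*(-⅛) - 14*(-1/12) = -15/8 + 7/6 = -17/24 ≈ -0.70833)
F = -448 (F = 50 - 1*498 = 50 - 498 = -448)
√(73*(-3) + F) = √(73*(-3) - 448) = √(-219 - 448) = √(-667) = I*√667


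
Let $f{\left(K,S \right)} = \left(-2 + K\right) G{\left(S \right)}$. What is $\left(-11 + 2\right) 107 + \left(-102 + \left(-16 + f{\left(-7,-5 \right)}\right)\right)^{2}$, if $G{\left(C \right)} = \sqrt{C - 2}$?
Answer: $12394 + 2124 i \sqrt{7} \approx 12394.0 + 5619.6 i$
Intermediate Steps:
$G{\left(C \right)} = \sqrt{-2 + C}$
$f{\left(K,S \right)} = \sqrt{-2 + S} \left(-2 + K\right)$ ($f{\left(K,S \right)} = \left(-2 + K\right) \sqrt{-2 + S} = \sqrt{-2 + S} \left(-2 + K\right)$)
$\left(-11 + 2\right) 107 + \left(-102 + \left(-16 + f{\left(-7,-5 \right)}\right)\right)^{2} = \left(-11 + 2\right) 107 + \left(-102 - \left(16 - \sqrt{-2 - 5} \left(-2 - 7\right)\right)\right)^{2} = \left(-9\right) 107 + \left(-102 - \left(16 - \sqrt{-7} \left(-9\right)\right)\right)^{2} = -963 + \left(-102 - \left(16 - i \sqrt{7} \left(-9\right)\right)\right)^{2} = -963 + \left(-102 - \left(16 + 9 i \sqrt{7}\right)\right)^{2} = -963 + \left(-118 - 9 i \sqrt{7}\right)^{2}$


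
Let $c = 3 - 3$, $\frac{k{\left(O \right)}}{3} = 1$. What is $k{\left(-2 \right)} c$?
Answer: $0$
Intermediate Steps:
$k{\left(O \right)} = 3$ ($k{\left(O \right)} = 3 \cdot 1 = 3$)
$c = 0$ ($c = 3 - 3 = 0$)
$k{\left(-2 \right)} c = 3 \cdot 0 = 0$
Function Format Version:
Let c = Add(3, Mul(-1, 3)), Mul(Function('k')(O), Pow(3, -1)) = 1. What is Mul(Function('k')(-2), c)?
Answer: 0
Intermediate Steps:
Function('k')(O) = 3 (Function('k')(O) = Mul(3, 1) = 3)
c = 0 (c = Add(3, -3) = 0)
Mul(Function('k')(-2), c) = Mul(3, 0) = 0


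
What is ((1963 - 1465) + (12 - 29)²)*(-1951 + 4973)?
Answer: 2378314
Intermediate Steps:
((1963 - 1465) + (12 - 29)²)*(-1951 + 4973) = (498 + (-17)²)*3022 = (498 + 289)*3022 = 787*3022 = 2378314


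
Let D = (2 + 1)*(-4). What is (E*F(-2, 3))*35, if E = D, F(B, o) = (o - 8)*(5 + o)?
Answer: 16800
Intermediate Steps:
F(B, o) = (-8 + o)*(5 + o)
D = -12 (D = 3*(-4) = -12)
E = -12
(E*F(-2, 3))*35 = -12*(-40 + 3² - 3*3)*35 = -12*(-40 + 9 - 9)*35 = -12*(-40)*35 = 480*35 = 16800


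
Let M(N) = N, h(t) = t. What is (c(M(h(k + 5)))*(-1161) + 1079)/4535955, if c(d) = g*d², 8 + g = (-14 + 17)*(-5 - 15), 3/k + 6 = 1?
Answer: 38237807/113398875 ≈ 0.33720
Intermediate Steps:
k = -⅗ (k = 3/(-6 + 1) = 3/(-5) = 3*(-⅕) = -⅗ ≈ -0.60000)
g = -68 (g = -8 + (-14 + 17)*(-5 - 15) = -8 + 3*(-20) = -8 - 60 = -68)
c(d) = -68*d²
(c(M(h(k + 5)))*(-1161) + 1079)/4535955 = (-68*(-⅗ + 5)²*(-1161) + 1079)/4535955 = (-68*(22/5)²*(-1161) + 1079)*(1/4535955) = (-68*484/25*(-1161) + 1079)*(1/4535955) = (-32912/25*(-1161) + 1079)*(1/4535955) = (38210832/25 + 1079)*(1/4535955) = (38237807/25)*(1/4535955) = 38237807/113398875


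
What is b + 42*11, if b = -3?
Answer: 459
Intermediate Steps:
b + 42*11 = -3 + 42*11 = -3 + 462 = 459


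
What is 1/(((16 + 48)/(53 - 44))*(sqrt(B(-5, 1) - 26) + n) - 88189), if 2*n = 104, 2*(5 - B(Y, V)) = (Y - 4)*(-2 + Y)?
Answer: -7113357/624689694169 - 288*I*sqrt(210)/624689694169 ≈ -1.1387e-5 - 6.6809e-9*I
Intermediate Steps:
B(Y, V) = 5 - (-4 + Y)*(-2 + Y)/2 (B(Y, V) = 5 - (Y - 4)*(-2 + Y)/2 = 5 - (-4 + Y)*(-2 + Y)/2)
n = 52 (n = (1/2)*104 = 52)
1/(((16 + 48)/(53 - 44))*(sqrt(B(-5, 1) - 26) + n) - 88189) = 1/(((16 + 48)/(53 - 44))*(sqrt((1 + 3*(-5) - 1/2*(-5)**2) - 26) + 52) - 88189) = 1/((64/9)*(sqrt((1 - 15 - 1/2*25) - 26) + 52) - 88189) = 1/((64*(1/9))*(sqrt((1 - 15 - 25/2) - 26) + 52) - 88189) = 1/(64*(sqrt(-53/2 - 26) + 52)/9 - 88189) = 1/(64*(sqrt(-105/2) + 52)/9 - 88189) = 1/(64*(I*sqrt(210)/2 + 52)/9 - 88189) = 1/(64*(52 + I*sqrt(210)/2)/9 - 88189) = 1/((3328/9 + 32*I*sqrt(210)/9) - 88189) = 1/(-790373/9 + 32*I*sqrt(210)/9)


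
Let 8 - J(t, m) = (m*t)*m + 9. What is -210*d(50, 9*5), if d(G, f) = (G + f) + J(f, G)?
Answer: 23605260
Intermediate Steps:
J(t, m) = -1 - t*m² (J(t, m) = 8 - ((m*t)*m + 9) = 8 - (t*m² + 9) = 8 - (9 + t*m²) = 8 + (-9 - t*m²) = -1 - t*m²)
d(G, f) = -1 + G + f - f*G² (d(G, f) = (G + f) + (-1 - f*G²) = -1 + G + f - f*G²)
-210*d(50, 9*5) = -210*(-1 + 50 + 9*5 - 1*9*5*50²) = -210*(-1 + 50 + 45 - 1*45*2500) = -210*(-1 + 50 + 45 - 112500) = -210*(-112406) = 23605260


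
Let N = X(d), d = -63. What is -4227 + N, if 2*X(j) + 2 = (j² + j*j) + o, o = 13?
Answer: -505/2 ≈ -252.50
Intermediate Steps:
X(j) = 11/2 + j² (X(j) = -1 + ((j² + j*j) + 13)/2 = -1 + ((j² + j²) + 13)/2 = -1 + (2*j² + 13)/2 = -1 + (13 + 2*j²)/2 = -1 + (13/2 + j²) = 11/2 + j²)
N = 7949/2 (N = 11/2 + (-63)² = 11/2 + 3969 = 7949/2 ≈ 3974.5)
-4227 + N = -4227 + 7949/2 = -505/2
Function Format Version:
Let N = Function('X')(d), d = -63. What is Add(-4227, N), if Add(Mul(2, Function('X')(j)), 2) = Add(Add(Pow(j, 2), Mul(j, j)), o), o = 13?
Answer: Rational(-505, 2) ≈ -252.50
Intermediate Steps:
Function('X')(j) = Add(Rational(11, 2), Pow(j, 2)) (Function('X')(j) = Add(-1, Mul(Rational(1, 2), Add(Add(Pow(j, 2), Mul(j, j)), 13))) = Add(-1, Mul(Rational(1, 2), Add(Add(Pow(j, 2), Pow(j, 2)), 13))) = Add(-1, Mul(Rational(1, 2), Add(Mul(2, Pow(j, 2)), 13))) = Add(-1, Mul(Rational(1, 2), Add(13, Mul(2, Pow(j, 2))))) = Add(-1, Add(Rational(13, 2), Pow(j, 2))) = Add(Rational(11, 2), Pow(j, 2)))
N = Rational(7949, 2) (N = Add(Rational(11, 2), Pow(-63, 2)) = Add(Rational(11, 2), 3969) = Rational(7949, 2) ≈ 3974.5)
Add(-4227, N) = Add(-4227, Rational(7949, 2)) = Rational(-505, 2)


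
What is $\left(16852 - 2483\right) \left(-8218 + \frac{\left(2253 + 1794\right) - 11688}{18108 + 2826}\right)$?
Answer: $- \frac{274676611373}{2326} \approx -1.1809 \cdot 10^{8}$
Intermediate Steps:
$\left(16852 - 2483\right) \left(-8218 + \frac{\left(2253 + 1794\right) - 11688}{18108 + 2826}\right) = 14369 \left(-8218 + \frac{4047 - 11688}{20934}\right) = 14369 \left(-8218 - \frac{849}{2326}\right) = 14369 \left(- \frac{19115917}{2326}\right) = - \frac{274676611373}{2326}$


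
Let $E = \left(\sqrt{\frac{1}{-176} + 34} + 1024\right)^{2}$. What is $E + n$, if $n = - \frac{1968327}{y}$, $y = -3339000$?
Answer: $\frac{8558759585091}{8162000} + \frac{512 \sqrt{65813}}{11} \approx 1.0606 \cdot 10^{6}$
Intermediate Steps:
$n = \frac{218703}{371000}$ ($n = - \frac{1968327}{-3339000} = \left(-1968327\right) \left(- \frac{1}{3339000}\right) = \frac{218703}{371000} \approx 0.5895$)
$E = \left(1024 + \frac{\sqrt{65813}}{44}\right)^{2}$ ($E = \left(\sqrt{- \frac{1}{176} + 34} + 1024\right)^{2} = \left(\sqrt{\frac{5983}{176}} + 1024\right)^{2} = \left(\frac{\sqrt{65813}}{44} + 1024\right)^{2} = \left(1024 + \frac{\sqrt{65813}}{44}\right)^{2} \approx 1.0606 \cdot 10^{6}$)
$E + n = \left(\frac{184555359}{176} + \frac{512 \sqrt{65813}}{11}\right) + \frac{218703}{371000} = \frac{8558759585091}{8162000} + \frac{512 \sqrt{65813}}{11}$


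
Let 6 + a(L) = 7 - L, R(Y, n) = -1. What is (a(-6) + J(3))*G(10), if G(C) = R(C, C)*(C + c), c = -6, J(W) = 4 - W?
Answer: -32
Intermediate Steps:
a(L) = 1 - L (a(L) = -6 + (7 - L) = 1 - L)
G(C) = 6 - C (G(C) = -(C - 6) = -(-6 + C) = 6 - C)
(a(-6) + J(3))*G(10) = ((1 - 1*(-6)) + (4 - 1*3))*(6 - 1*10) = ((1 + 6) + (4 - 3))*(6 - 10) = (7 + 1)*(-4) = 8*(-4) = -32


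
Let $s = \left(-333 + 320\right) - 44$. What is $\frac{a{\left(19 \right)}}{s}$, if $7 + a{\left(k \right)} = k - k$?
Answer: $\frac{7}{57} \approx 0.12281$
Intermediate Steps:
$a{\left(k \right)} = -7$ ($a{\left(k \right)} = -7 + \left(k - k\right) = -7 + 0 = -7$)
$s = -57$ ($s = -13 - 44 = -57$)
$\frac{a{\left(19 \right)}}{s} = - \frac{7}{-57} = \left(-7\right) \left(- \frac{1}{57}\right) = \frac{7}{57}$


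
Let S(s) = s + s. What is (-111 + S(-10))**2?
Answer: 17161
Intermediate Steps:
S(s) = 2*s
(-111 + S(-10))**2 = (-111 + 2*(-10))**2 = (-111 - 20)**2 = (-131)**2 = 17161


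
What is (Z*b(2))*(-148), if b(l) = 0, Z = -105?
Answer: 0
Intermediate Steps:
(Z*b(2))*(-148) = -105*0*(-148) = 0*(-148) = 0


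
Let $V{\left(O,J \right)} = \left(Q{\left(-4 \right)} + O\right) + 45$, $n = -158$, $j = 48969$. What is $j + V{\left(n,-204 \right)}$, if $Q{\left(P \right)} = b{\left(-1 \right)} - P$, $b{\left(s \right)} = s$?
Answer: $48859$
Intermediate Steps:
$Q{\left(P \right)} = -1 - P$
$V{\left(O,J \right)} = 48 + O$ ($V{\left(O,J \right)} = \left(\left(-1 - -4\right) + O\right) + 45 = \left(\left(-1 + 4\right) + O\right) + 45 = \left(3 + O\right) + 45 = 48 + O$)
$j + V{\left(n,-204 \right)} = 48969 + \left(48 - 158\right) = 48969 - 110 = 48859$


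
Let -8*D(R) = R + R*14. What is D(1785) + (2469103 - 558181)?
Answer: 15260601/8 ≈ 1.9076e+6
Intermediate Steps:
D(R) = -15*R/8 (D(R) = -(R + R*14)/8 = -(R + 14*R)/8 = -15*R/8)
D(1785) + (2469103 - 558181) = -15/8*1785 + (2469103 - 558181) = -26775/8 + 1910922 = 15260601/8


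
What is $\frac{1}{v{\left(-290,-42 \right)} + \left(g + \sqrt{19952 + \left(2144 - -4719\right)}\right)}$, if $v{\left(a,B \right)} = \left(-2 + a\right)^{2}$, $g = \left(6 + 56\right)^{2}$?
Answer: $\frac{89108}{7940208849} - \frac{\sqrt{26815}}{7940208849} \approx 1.1202 \cdot 10^{-5}$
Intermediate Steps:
$g = 3844$ ($g = 62^{2} = 3844$)
$\frac{1}{v{\left(-290,-42 \right)} + \left(g + \sqrt{19952 + \left(2144 - -4719\right)}\right)} = \frac{1}{\left(-2 - 290\right)^{2} + \left(3844 + \sqrt{19952 + \left(2144 - -4719\right)}\right)} = \frac{1}{\left(-292\right)^{2} + \left(3844 + \sqrt{19952 + \left(2144 + 4719\right)}\right)} = \frac{1}{85264 + \left(3844 + \sqrt{19952 + 6863}\right)} = \frac{1}{85264 + \left(3844 + \sqrt{26815}\right)} = \frac{1}{89108 + \sqrt{26815}}$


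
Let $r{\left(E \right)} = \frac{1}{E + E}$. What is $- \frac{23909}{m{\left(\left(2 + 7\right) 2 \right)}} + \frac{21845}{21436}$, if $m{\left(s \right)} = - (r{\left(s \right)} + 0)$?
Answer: $\frac{18450501509}{21436} \approx 8.6073 \cdot 10^{5}$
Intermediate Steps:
$r{\left(E \right)} = \frac{1}{2 E}$
$m{\left(s \right)} = - \frac{1}{2 s}$ ($m{\left(s \right)} = - (\frac{1}{2 s} + 0) = - \frac{1}{2 s}$)
$- \frac{23909}{m{\left(\left(2 + 7\right) 2 \right)}} + \frac{21845}{21436} = - \frac{23909}{\left(- \frac{1}{2}\right) \frac{1}{\left(2 + 7\right) 2}} + \frac{21845}{21436} = - \frac{23909}{\left(- \frac{1}{2}\right) \frac{1}{9 \cdot 2}} + 21845 \cdot \frac{1}{21436} = - \frac{23909}{\left(- \frac{1}{2}\right) \frac{1}{18}} + \frac{21845}{21436} = - \frac{23909}{- \frac{1}{36}} + \frac{21845}{21436} = \left(-23909\right) \left(-36\right) + \frac{21845}{21436} = 860724 + \frac{21845}{21436} = \frac{18450501509}{21436}$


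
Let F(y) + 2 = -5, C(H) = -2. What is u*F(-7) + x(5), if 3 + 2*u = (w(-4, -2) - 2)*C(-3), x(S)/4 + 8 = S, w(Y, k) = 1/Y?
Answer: -69/4 ≈ -17.250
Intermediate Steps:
x(S) = -32 + 4*S
F(y) = -7 (F(y) = -2 - 5 = -7)
u = ¾ (u = -3/2 + ((1/(-4) - 2)*(-2))/2 = -3/2 + ((-¼ - 2)*(-2))/2 = -3/2 + (-9/4*(-2))/2 = -3/2 + (½)*(9/2) = -3/2 + 9/4 = ¾ ≈ 0.75000)
u*F(-7) + x(5) = (¾)*(-7) + (-32 + 4*5) = -21/4 + (-32 + 20) = -21/4 - 12 = -69/4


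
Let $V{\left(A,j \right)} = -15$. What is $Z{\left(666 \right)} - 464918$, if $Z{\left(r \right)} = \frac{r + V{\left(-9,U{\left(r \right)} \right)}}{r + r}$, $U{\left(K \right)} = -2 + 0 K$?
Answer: $- \frac{206423375}{444} \approx -4.6492 \cdot 10^{5}$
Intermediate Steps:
$U{\left(K \right)} = -2$ ($U{\left(K \right)} = -2 + 0 = -2$)
$Z{\left(r \right)} = \frac{-15 + r}{2 r}$ ($Z{\left(r \right)} = \frac{r - 15}{r + r} = \frac{-15 + r}{2 r}$)
$Z{\left(666 \right)} - 464918 = \frac{-15 + 666}{2 \cdot 666} - 464918 = \frac{1}{2} \cdot \frac{1}{666} \cdot 651 - 464918 = \frac{217}{444} - 464918 = - \frac{206423375}{444}$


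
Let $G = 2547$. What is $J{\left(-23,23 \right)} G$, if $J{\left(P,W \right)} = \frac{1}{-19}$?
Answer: $- \frac{2547}{19} \approx -134.05$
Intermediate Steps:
$J{\left(P,W \right)} = - \frac{1}{19}$
$J{\left(-23,23 \right)} G = \left(- \frac{1}{19}\right) 2547 = - \frac{2547}{19}$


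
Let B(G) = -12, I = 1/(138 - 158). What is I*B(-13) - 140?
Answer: -697/5 ≈ -139.40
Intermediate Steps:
I = -1/20 (I = 1/(-20) = -1/20 ≈ -0.050000)
I*B(-13) - 140 = -1/20*(-12) - 140 = ⅗ - 140 = -697/5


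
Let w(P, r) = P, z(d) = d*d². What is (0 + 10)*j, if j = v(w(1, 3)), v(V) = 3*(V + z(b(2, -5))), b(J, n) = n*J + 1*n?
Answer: -101220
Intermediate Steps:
b(J, n) = n + J*n (b(J, n) = J*n + n = n + J*n)
z(d) = d³
v(V) = -10125 + 3*V (v(V) = 3*(V + (-5*(1 + 2))³) = 3*(V + (-5*3)³) = 3*(V + (-15)³) = 3*(V - 3375) = 3*(-3375 + V) = -10125 + 3*V)
j = -10122 (j = -10125 + 3*1 = -10125 + 3 = -10122)
(0 + 10)*j = (0 + 10)*(-10122) = 10*(-10122) = -101220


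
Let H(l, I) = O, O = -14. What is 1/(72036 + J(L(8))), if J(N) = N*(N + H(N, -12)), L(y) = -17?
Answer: 1/72563 ≈ 1.3781e-5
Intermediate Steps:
H(l, I) = -14
J(N) = N*(-14 + N) (J(N) = N*(N - 14) = N*(-14 + N))
1/(72036 + J(L(8))) = 1/(72036 - 17*(-14 - 17)) = 1/(72036 - 17*(-31)) = 1/(72036 + 527) = 1/72563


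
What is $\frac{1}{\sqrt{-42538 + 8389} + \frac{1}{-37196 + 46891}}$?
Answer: $\frac{9695}{3209767810726} - \frac{93993025 i \sqrt{34149}}{3209767810726} \approx 3.0205 \cdot 10^{-9} - 0.0054114 i$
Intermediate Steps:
$\frac{1}{\sqrt{-42538 + 8389} + \frac{1}{-37196 + 46891}} = \frac{1}{\sqrt{-34149} + \frac{1}{9695}} = \frac{1}{i \sqrt{34149} + \frac{1}{9695}} = \frac{1}{\frac{1}{9695} + i \sqrt{34149}}$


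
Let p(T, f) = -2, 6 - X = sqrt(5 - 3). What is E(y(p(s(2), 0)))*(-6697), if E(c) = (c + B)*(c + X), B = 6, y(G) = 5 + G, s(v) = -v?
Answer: -542457 + 60273*sqrt(2) ≈ -4.5722e+5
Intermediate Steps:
X = 6 - sqrt(2) (X = 6 - sqrt(5 - 3) = 6 - sqrt(2) ≈ 4.5858)
E(c) = (6 + c)*(6 + c - sqrt(2)) (E(c) = (c + 6)*(c + (6 - sqrt(2))) = (6 + c)*(6 + c - sqrt(2)))
E(y(p(s(2), 0)))*(-6697) = (36 + (5 - 2)**2 - 6*sqrt(2) + 12*(5 - 2) - (5 - 2)*sqrt(2))*(-6697) = (36 + 3**2 - 6*sqrt(2) + 12*3 - 1*3*sqrt(2))*(-6697) = (36 + 9 - 6*sqrt(2) + 36 - 3*sqrt(2))*(-6697) = (81 - 9*sqrt(2))*(-6697) = -542457 + 60273*sqrt(2)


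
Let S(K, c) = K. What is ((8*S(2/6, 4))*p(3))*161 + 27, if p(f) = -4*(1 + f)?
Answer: -20527/3 ≈ -6842.3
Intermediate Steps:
p(f) = -4 - 4*f
((8*S(2/6, 4))*p(3))*161 + 27 = ((8*(2/6))*(-4 - 4*3))*161 + 27 = ((8*(2*(⅙)))*(-4 - 12))*161 + 27 = ((8*(⅓))*(-16))*161 + 27 = ((8/3)*(-16))*161 + 27 = -128/3*161 + 27 = -20608/3 + 27 = -20527/3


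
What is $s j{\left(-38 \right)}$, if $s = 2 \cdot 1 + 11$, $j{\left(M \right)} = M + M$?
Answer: $-988$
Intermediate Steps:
$j{\left(M \right)} = 2 M$
$s = 13$ ($s = 2 + 11 = 13$)
$s j{\left(-38 \right)} = 13 \cdot 2 \left(-38\right) = 13 \left(-76\right) = -988$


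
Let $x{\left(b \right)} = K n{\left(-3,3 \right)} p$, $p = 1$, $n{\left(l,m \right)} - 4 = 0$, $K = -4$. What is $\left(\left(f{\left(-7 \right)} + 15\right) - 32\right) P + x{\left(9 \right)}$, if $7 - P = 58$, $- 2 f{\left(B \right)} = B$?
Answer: $\frac{1345}{2} \approx 672.5$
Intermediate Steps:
$n{\left(l,m \right)} = 4$ ($n{\left(l,m \right)} = 4 + 0 = 4$)
$f{\left(B \right)} = - \frac{B}{2}$
$P = -51$ ($P = 7 - 58 = -51$)
$x{\left(b \right)} = -16$ ($x{\left(b \right)} = \left(-4\right) 4 \cdot 1 = \left(-16\right) 1 = -16$)
$\left(\left(f{\left(-7 \right)} + 15\right) - 32\right) P + x{\left(9 \right)} = \left(\left(\left(- \frac{1}{2}\right) \left(-7\right) + 15\right) - 32\right) \left(-51\right) - 16 = \left(\left(\frac{7}{2} + 15\right) - 32\right) \left(-51\right) - 16 = \left(\frac{37}{2} - 32\right) \left(-51\right) - 16 = \left(- \frac{27}{2}\right) \left(-51\right) - 16 = \frac{1377}{2} - 16 = \frac{1345}{2}$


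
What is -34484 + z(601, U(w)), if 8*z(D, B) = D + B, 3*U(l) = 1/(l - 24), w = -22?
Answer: -37987399/1104 ≈ -34409.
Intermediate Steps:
U(l) = 1/(3*(-24 + l)) (U(l) = 1/(3*(l - 24)) = 1/(3*(-24 + l)))
z(D, B) = B/8 + D/8 (z(D, B) = (D + B)/8 = (B + D)/8 = B/8 + D/8)
-34484 + z(601, U(w)) = -34484 + ((1/(3*(-24 - 22)))/8 + (⅛)*601) = -34484 + (((⅓)/(-46))/8 + 601/8) = -34484 + (((⅓)*(-1/46))/8 + 601/8) = -34484 + ((⅛)*(-1/138) + 601/8) = -34484 + (-1/1104 + 601/8) = -34484 + 82937/1104 = -37987399/1104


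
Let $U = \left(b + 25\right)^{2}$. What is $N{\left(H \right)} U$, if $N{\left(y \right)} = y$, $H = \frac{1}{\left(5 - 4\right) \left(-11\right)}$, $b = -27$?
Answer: $- \frac{4}{11} \approx -0.36364$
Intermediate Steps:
$U = 4$ ($U = \left(-27 + 25\right)^{2} = \left(-2\right)^{2} = 4$)
$H = - \frac{1}{11}$ ($H = 1^{-1} \left(- \frac{1}{11}\right) = 1 \left(- \frac{1}{11}\right) = - \frac{1}{11} \approx -0.090909$)
$N{\left(H \right)} U = \left(- \frac{1}{11}\right) 4 = - \frac{4}{11}$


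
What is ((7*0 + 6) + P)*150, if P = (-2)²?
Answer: 1500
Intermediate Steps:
P = 4
((7*0 + 6) + P)*150 = ((7*0 + 6) + 4)*150 = ((0 + 6) + 4)*150 = (6 + 4)*150 = 10*150 = 1500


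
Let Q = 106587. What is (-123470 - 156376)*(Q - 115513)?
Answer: 2497905396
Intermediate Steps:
(-123470 - 156376)*(Q - 115513) = (-123470 - 156376)*(106587 - 115513) = -279846*(-8926) = 2497905396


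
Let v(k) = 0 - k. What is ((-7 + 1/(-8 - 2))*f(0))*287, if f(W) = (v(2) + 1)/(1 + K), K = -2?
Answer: -20377/10 ≈ -2037.7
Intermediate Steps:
v(k) = -k
f(W) = 1 (f(W) = (-1*2 + 1)/(1 - 2) = (-2 + 1)/(-1) = -1*(-1) = 1)
((-7 + 1/(-8 - 2))*f(0))*287 = ((-7 + 1/(-8 - 2))*1)*287 = ((-7 + 1/(-10))*1)*287 = ((-7 - 1/10)*1)*287 = -71/10*1*287 = -71/10*287 = -20377/10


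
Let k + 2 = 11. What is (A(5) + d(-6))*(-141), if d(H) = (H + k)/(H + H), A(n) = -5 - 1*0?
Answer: 2961/4 ≈ 740.25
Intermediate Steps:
A(n) = -5 (A(n) = -5 + 0 = -5)
k = 9 (k = -2 + 11 = 9)
d(H) = (9 + H)/(2*H) (d(H) = (H + 9)/(H + H) = (9 + H)/((2*H)) = (9 + H)*(1/(2*H)) = (9 + H)/(2*H))
(A(5) + d(-6))*(-141) = (-5 + (1/2)*(9 - 6)/(-6))*(-141) = (-5 + (1/2)*(-1/6)*3)*(-141) = (-5 - 1/4)*(-141) = -21/4*(-141) = 2961/4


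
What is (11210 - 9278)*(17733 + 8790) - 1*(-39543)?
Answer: 51281979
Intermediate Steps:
(11210 - 9278)*(17733 + 8790) - 1*(-39543) = 1932*26523 + 39543 = 51242436 + 39543 = 51281979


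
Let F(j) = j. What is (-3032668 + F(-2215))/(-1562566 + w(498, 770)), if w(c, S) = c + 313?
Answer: 3034883/1561755 ≈ 1.9433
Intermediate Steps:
w(c, S) = 313 + c
(-3032668 + F(-2215))/(-1562566 + w(498, 770)) = (-3032668 - 2215)/(-1562566 + (313 + 498)) = -3034883/(-1562566 + 811) = -3034883/(-1561755) = -3034883*(-1/1561755) = 3034883/1561755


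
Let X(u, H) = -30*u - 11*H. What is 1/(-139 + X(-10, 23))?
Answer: -1/92 ≈ -0.010870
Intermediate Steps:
1/(-139 + X(-10, 23)) = 1/(-139 + (-30*(-10) - 11*23)) = 1/(-139 + (300 - 253)) = 1/(-139 + 47) = 1/(-92) = -1/92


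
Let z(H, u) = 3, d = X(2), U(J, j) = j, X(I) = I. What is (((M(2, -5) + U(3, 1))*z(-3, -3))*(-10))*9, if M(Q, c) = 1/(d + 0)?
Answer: -405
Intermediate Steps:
d = 2
M(Q, c) = 1/2 (M(Q, c) = 1/(2 + 0) = 1/2)
(((M(2, -5) + U(3, 1))*z(-3, -3))*(-10))*9 = (((1/2 + 1)*3)*(-10))*9 = (((3/2)*3)*(-10))*9 = ((9/2)*(-10))*9 = -45*9 = -405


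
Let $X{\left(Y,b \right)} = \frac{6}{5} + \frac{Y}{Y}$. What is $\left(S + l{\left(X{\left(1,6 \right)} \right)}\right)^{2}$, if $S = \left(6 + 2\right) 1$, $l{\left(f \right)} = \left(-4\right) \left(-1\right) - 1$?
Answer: $121$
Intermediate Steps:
$X{\left(Y,b \right)} = \frac{11}{5}$ ($X{\left(Y,b \right)} = 6 \cdot \frac{1}{5} + 1 = \frac{6}{5} + 1 = \frac{11}{5}$)
$l{\left(f \right)} = 3$ ($l{\left(f \right)} = 4 - 1 = 3$)
$S = 8$ ($S = 8 \cdot 1 = 8$)
$\left(S + l{\left(X{\left(1,6 \right)} \right)}\right)^{2} = \left(8 + 3\right)^{2} = 11^{2} = 121$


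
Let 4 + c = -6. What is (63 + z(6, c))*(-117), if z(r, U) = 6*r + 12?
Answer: -12987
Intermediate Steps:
c = -10 (c = -4 - 6 = -10)
z(r, U) = 12 + 6*r
(63 + z(6, c))*(-117) = (63 + (12 + 6*6))*(-117) = (63 + (12 + 36))*(-117) = (63 + 48)*(-117) = 111*(-117) = -12987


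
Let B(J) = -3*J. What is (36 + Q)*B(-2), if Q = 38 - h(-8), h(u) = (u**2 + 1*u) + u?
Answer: 156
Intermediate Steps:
h(u) = u**2 + 2*u (h(u) = (u**2 + u) + u = (u + u**2) + u = u**2 + 2*u)
Q = -10 (Q = 38 - (-8)*(2 - 8) = 38 - (-8)*(-6) = 38 - 1*48 = 38 - 48 = -10)
(36 + Q)*B(-2) = (36 - 10)*(-3*(-2)) = 26*6 = 156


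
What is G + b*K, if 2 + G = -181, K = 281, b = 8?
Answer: 2065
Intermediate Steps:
G = -183 (G = -2 - 181 = -183)
G + b*K = -183 + 8*281 = -183 + 2248 = 2065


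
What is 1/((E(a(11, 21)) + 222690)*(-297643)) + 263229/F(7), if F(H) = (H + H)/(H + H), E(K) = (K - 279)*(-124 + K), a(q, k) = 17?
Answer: 19643791458684827/74626243532 ≈ 2.6323e+5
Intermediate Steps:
E(K) = (-279 + K)*(-124 + K)
F(H) = 1 (F(H) = (2*H)/((2*H)) = (2*H)*(1/(2*H)) = 1)
1/((E(a(11, 21)) + 222690)*(-297643)) + 263229/F(7) = 1/(((34596 + 17**2 - 403*17) + 222690)*(-297643)) + 263229/1 = -1/297643/((34596 + 289 - 6851) + 222690) + 263229*1 = -1/297643/(28034 + 222690) + 263229 = -1/297643/250724 + 263229 = (1/250724)*(-1/297643) + 263229 = -1/74626243532 + 263229 = 19643791458684827/74626243532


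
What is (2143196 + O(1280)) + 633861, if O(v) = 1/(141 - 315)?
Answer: 483207917/174 ≈ 2.7771e+6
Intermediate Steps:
O(v) = -1/174 (O(v) = 1/(-174) = -1/174)
(2143196 + O(1280)) + 633861 = (2143196 - 1/174) + 633861 = 372916103/174 + 633861 = 483207917/174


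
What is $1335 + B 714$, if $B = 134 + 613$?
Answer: $534693$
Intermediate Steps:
$B = 747$
$1335 + B 714 = 1335 + 747 \cdot 714 = 1335 + 533358 = 534693$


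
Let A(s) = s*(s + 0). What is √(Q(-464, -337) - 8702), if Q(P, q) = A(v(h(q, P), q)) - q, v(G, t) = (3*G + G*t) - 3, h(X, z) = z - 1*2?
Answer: 2*√6056028129 ≈ 1.5564e+5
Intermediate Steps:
h(X, z) = -2 + z (h(X, z) = z - 2 = -2 + z)
v(G, t) = -3 + 3*G + G*t
A(s) = s² (A(s) = s*s = s²)
Q(P, q) = (-9 + 3*P + q*(-2 + P))² - q (Q(P, q) = (-3 + 3*(-2 + P) + (-2 + P)*q)² - q = (-3 + (-6 + 3*P) + q*(-2 + P))² - q = (-9 + 3*P + q*(-2 + P))² - q)
√(Q(-464, -337) - 8702) = √(((-9 + 3*(-464) - 337*(-2 - 464))² - 1*(-337)) - 8702) = √(((-9 - 1392 - 337*(-466))² + 337) - 8702) = √(((-9 - 1392 + 157042)² + 337) - 8702) = √((155641² + 337) - 8702) = √((24224120881 + 337) - 8702) = √(24224121218 - 8702) = √24224112516 = 2*√6056028129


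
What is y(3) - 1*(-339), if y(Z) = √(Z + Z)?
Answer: 339 + √6 ≈ 341.45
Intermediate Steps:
y(Z) = √2*√Z (y(Z) = √(2*Z) = √2*√Z)
y(3) - 1*(-339) = √2*√3 - 1*(-339) = √6 + 339 = 339 + √6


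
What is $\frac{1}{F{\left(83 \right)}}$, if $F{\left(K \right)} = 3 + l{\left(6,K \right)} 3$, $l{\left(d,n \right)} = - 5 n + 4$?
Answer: $- \frac{1}{1230} \approx -0.00081301$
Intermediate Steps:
$l{\left(d,n \right)} = 4 - 5 n$
$F{\left(K \right)} = 15 - 15 K$ ($F{\left(K \right)} = 3 + \left(4 - 5 K\right) 3 = 3 - \left(-12 + 15 K\right) = 15 - 15 K$)
$\frac{1}{F{\left(83 \right)}} = \frac{1}{15 - 1245} = \frac{1}{-1230} = - \frac{1}{1230}$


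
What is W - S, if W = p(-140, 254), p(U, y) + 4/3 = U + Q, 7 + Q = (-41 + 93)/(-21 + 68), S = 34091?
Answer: -4827590/141 ≈ -34238.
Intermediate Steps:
Q = -277/47 (Q = -7 + (-41 + 93)/(-21 + 68) = -7 + 52/47 = -277/47 ≈ -5.8936)
p(U, y) = -1019/141 + U (p(U, y) = -4/3 + (U - 277/47) = -4/3 + (-277/47 + U) = -1019/141 + U)
W = -20759/141 (W = -1019/141 - 140 = -20759/141 ≈ -147.23)
W - S = -20759/141 - 1*34091 = -20759/141 - 34091 = -4827590/141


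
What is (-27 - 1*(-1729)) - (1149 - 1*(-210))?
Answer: 343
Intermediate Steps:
(-27 - 1*(-1729)) - (1149 - 1*(-210)) = (-27 + 1729) - (1149 + 210) = 1702 - 1*1359 = 1702 - 1359 = 343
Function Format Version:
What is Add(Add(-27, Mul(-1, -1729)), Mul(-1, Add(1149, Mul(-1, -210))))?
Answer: 343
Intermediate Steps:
Add(Add(-27, Mul(-1, -1729)), Mul(-1, Add(1149, Mul(-1, -210)))) = Add(Add(-27, 1729), Mul(-1, Add(1149, 210))) = Add(1702, Mul(-1, 1359)) = Add(1702, -1359) = 343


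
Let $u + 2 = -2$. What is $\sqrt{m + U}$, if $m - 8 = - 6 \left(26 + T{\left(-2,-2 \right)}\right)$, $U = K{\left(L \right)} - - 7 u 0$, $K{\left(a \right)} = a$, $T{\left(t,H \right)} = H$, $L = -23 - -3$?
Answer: $2 i \sqrt{39} \approx 12.49 i$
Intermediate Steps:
$u = -4$ ($u = -2 - 2 = -4$)
$L = -20$ ($L = -23 + 3 = -20$)
$U = -20$ ($U = -20 - \left(-7\right) \left(-4\right) 0 = -20 - 28 \cdot 0 = -20 - 0 = -20 + 0 = -20$)
$m = -136$ ($m = 8 - 6 \left(26 - 2\right) = 8 - 144 = -136$)
$\sqrt{m + U} = \sqrt{-136 - 20} = \sqrt{-156} = 2 i \sqrt{39}$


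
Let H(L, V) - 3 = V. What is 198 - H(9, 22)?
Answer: 173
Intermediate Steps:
H(L, V) = 3 + V
198 - H(9, 22) = 198 - (3 + 22) = 198 - 1*25 = 198 - 25 = 173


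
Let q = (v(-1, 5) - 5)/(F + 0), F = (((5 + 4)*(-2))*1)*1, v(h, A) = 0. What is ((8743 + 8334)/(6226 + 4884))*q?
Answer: 17077/39996 ≈ 0.42697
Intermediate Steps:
F = -18 (F = ((9*(-2))*1)*1 = -18*1*1 = -18*1 = -18)
q = 5/18 (q = (0 - 5)/(-18 + 0) = -5/(-18) = -5*(-1/18) = 5/18 ≈ 0.27778)
((8743 + 8334)/(6226 + 4884))*q = ((8743 + 8334)/(6226 + 4884))*(5/18) = (17077/11110)*(5/18) = 17077/39996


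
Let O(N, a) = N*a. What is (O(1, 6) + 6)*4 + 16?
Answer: 64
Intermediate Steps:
(O(1, 6) + 6)*4 + 16 = (1*6 + 6)*4 + 16 = (6 + 6)*4 + 16 = 12*4 + 16 = 48 + 16 = 64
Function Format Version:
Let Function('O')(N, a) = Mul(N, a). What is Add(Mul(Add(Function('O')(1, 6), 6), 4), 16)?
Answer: 64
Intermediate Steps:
Add(Mul(Add(Function('O')(1, 6), 6), 4), 16) = Add(Mul(Add(Mul(1, 6), 6), 4), 16) = Add(Mul(Add(6, 6), 4), 16) = Add(Mul(12, 4), 16) = Add(48, 16) = 64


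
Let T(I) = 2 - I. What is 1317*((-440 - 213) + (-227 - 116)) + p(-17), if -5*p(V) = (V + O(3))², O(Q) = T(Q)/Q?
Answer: -59030644/45 ≈ -1.3118e+6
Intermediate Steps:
O(Q) = (2 - Q)/Q
p(V) = -(-⅓ + V)²/5 (p(V) = -(V + (2 - 1*3)/3)²/5 = -(V + (2 - 3)/3)²/5 = -(V + (⅓)*(-1))²/5 = -(V - ⅓)²/5 = -(-⅓ + V)²/5)
1317*((-440 - 213) + (-227 - 116)) + p(-17) = 1317*((-440 - 213) + (-227 - 116)) - (-1 + 3*(-17))²/45 = 1317*(-653 - 343) - (-1 - 51)²/45 = 1317*(-996) - 1/45*(-52)² = -1311732 - 1/45*2704 = -1311732 - 2704/45 = -59030644/45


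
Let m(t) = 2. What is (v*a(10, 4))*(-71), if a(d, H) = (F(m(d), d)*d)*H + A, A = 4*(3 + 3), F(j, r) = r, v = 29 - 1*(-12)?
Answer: -1234264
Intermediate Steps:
v = 41 (v = 29 + 12 = 41)
A = 24 (A = 4*6 = 24)
a(d, H) = 24 + H*d**2 (a(d, H) = (d*d)*H + 24 = d**2*H + 24 = H*d**2 + 24 = 24 + H*d**2)
(v*a(10, 4))*(-71) = (41*(24 + 4*10**2))*(-71) = (41*(24 + 4*100))*(-71) = (41*(24 + 400))*(-71) = (41*424)*(-71) = 17384*(-71) = -1234264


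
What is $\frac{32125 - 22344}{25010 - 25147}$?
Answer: $- \frac{9781}{137} \approx -71.394$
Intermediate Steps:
$\frac{32125 - 22344}{25010 - 25147} = \frac{9781}{-137} = 9781 \left(- \frac{1}{137}\right) = - \frac{9781}{137}$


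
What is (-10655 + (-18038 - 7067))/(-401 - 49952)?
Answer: 35760/50353 ≈ 0.71019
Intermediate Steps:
(-10655 + (-18038 - 7067))/(-401 - 49952) = (-10655 - 25105)/(-50353) = -35760*(-1/50353) = 35760/50353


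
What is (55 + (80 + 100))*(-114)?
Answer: -26790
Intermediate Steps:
(55 + (80 + 100))*(-114) = (55 + 180)*(-114) = 235*(-114) = -26790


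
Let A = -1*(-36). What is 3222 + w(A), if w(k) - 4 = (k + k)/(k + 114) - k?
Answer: 79762/25 ≈ 3190.5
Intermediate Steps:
A = 36
w(k) = 4 - k + 2*k/(114 + k) (w(k) = 4 + ((k + k)/(k + 114) - k) = 4 + ((2*k)/(114 + k) - k) = 4 + (2*k/(114 + k) - k) = 4 + (-k + 2*k/(114 + k)) = 4 - k + 2*k/(114 + k))
3222 + w(A) = 3222 + (456 - 1*36**2 - 108*36)/(114 + 36) = 3222 + (456 - 1*1296 - 3888)/150 = 3222 + (456 - 1296 - 3888)/150 = 3222 + (1/150)*(-4728) = 3222 - 788/25 = 79762/25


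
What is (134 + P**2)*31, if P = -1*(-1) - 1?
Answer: 4154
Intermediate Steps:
P = 0 (P = 1 - 1 = 0)
(134 + P**2)*31 = (134 + 0**2)*31 = (134 + 0)*31 = 134*31 = 4154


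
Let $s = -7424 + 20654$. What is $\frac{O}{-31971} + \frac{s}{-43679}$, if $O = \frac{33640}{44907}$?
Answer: $- \frac{18996067412870}{62710888003263} \approx -0.30292$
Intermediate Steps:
$O = \frac{33640}{44907}$ ($O = 33640 \cdot \frac{1}{44907} = \frac{33640}{44907} \approx 0.7491$)
$s = 13230$
$\frac{O}{-31971} + \frac{s}{-43679} = \frac{33640}{44907 \left(-31971\right)} + \frac{13230}{-43679} = \frac{33640}{44907} \left(- \frac{1}{31971}\right) + 13230 \left(- \frac{1}{43679}\right) = - \frac{33640}{1435721697} - \frac{13230}{43679} = - \frac{18996067412870}{62710888003263}$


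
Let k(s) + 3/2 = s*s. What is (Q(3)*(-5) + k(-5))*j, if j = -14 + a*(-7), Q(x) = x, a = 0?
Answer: -119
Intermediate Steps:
k(s) = -3/2 + s**2 (k(s) = -3/2 + s*s = -3/2 + s**2)
j = -14 (j = -14 + 0*(-7) = -14 + 0 = -14)
(Q(3)*(-5) + k(-5))*j = (3*(-5) + (-3/2 + (-5)**2))*(-14) = (-15 + (-3/2 + 25))*(-14) = (-15 + 47/2)*(-14) = (17/2)*(-14) = -119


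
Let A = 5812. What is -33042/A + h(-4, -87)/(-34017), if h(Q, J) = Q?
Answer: -561983233/98853402 ≈ -5.6850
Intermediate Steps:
-33042/A + h(-4, -87)/(-34017) = -33042/5812 - 4/(-34017) = -33042*1/5812 - 4*(-1/34017) = -16521/2906 + 4/34017 = -561983233/98853402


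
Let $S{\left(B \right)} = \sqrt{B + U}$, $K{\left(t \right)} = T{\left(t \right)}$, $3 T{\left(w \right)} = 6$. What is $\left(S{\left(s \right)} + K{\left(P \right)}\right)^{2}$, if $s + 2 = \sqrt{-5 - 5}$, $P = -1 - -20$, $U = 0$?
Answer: $\left(2 + \sqrt{-2 + i \sqrt{10}}\right)^{2} \approx 5.7327 + 9.9397 i$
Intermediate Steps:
$P = 19$ ($P = -1 + 20 = 19$)
$s = -2 + i \sqrt{10}$ ($s = -2 + \sqrt{-5 - 5} = -2 + \sqrt{-10} = -2 + i \sqrt{10} \approx -2.0 + 3.1623 i$)
$T{\left(w \right)} = 2$ ($T{\left(w \right)} = \frac{1}{3} \cdot 6 = 2$)
$K{\left(t \right)} = 2$
$S{\left(B \right)} = \sqrt{B}$ ($S{\left(B \right)} = \sqrt{B + 0} = \sqrt{B}$)
$\left(S{\left(s \right)} + K{\left(P \right)}\right)^{2} = \left(\sqrt{-2 + i \sqrt{10}} + 2\right)^{2} = \left(2 + \sqrt{-2 + i \sqrt{10}}\right)^{2}$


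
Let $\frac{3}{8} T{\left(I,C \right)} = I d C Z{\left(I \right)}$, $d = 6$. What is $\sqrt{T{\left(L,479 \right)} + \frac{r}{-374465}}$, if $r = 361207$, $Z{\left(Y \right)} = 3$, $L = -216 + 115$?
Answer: $\frac{i \sqrt{6645454497730295}}{53495} \approx 1523.9 i$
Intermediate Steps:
$L = -101$
$T{\left(I,C \right)} = 48 C I$ ($T{\left(I,C \right)} = \frac{8 I 6 C 3}{3} = \frac{8 \cdot 6 C I 3}{3} = \frac{8 \cdot 18 C I}{3} = 48 C I$)
$\sqrt{T{\left(L,479 \right)} + \frac{r}{-374465}} = \sqrt{48 \cdot 479 \left(-101\right) + \frac{361207}{-374465}} = \sqrt{-2322192 + 361207 \left(- \frac{1}{374465}\right)} = \sqrt{-2322192 - \frac{51601}{53495}} = \sqrt{- \frac{124225712641}{53495}} = \frac{i \sqrt{6645454497730295}}{53495}$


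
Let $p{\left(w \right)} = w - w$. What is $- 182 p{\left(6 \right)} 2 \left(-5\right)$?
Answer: $0$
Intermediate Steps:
$p{\left(w \right)} = 0$
$- 182 p{\left(6 \right)} 2 \left(-5\right) = - 182 \cdot 0 \cdot 2 \left(-5\right) = - 182 \cdot 0 \left(-5\right) = \left(-182\right) 0 = 0$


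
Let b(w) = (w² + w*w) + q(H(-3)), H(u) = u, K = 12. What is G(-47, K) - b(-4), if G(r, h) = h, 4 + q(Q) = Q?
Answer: -13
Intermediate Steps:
q(Q) = -4 + Q
b(w) = -7 + 2*w² (b(w) = (w² + w*w) + (-4 - 3) = (w² + w²) - 7 = 2*w² - 7 = -7 + 2*w²)
G(-47, K) - b(-4) = 12 - (-7 + 2*(-4)²) = 12 - (-7 + 2*16) = 12 - (-7 + 32) = 12 - 1*25 = 12 - 25 = -13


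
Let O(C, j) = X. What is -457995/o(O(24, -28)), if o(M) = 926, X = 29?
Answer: -457995/926 ≈ -494.60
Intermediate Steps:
O(C, j) = 29
-457995/o(O(24, -28)) = -457995/926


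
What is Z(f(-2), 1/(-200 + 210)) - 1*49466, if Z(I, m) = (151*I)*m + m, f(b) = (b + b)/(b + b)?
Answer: -247254/5 ≈ -49451.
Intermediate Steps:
f(b) = 1 (f(b) = (2*b)/((2*b)) = (2*b)*(1/(2*b)) = 1)
Z(I, m) = m + 151*I*m (Z(I, m) = 151*I*m + m = m + 151*I*m)
Z(f(-2), 1/(-200 + 210)) - 1*49466 = (1 + 151*1)/(-200 + 210) - 1*49466 = (1 + 151)/10 - 49466 = (⅒)*152 - 49466 = 76/5 - 49466 = -247254/5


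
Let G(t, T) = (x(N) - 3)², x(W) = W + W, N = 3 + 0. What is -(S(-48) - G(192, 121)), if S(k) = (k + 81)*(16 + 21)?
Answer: -1212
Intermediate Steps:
N = 3
x(W) = 2*W
G(t, T) = 9 (G(t, T) = (2*3 - 3)² = (6 - 3)² = 3² = 9)
S(k) = 2997 + 37*k (S(k) = (81 + k)*37 = 2997 + 37*k)
-(S(-48) - G(192, 121)) = -((2997 + 37*(-48)) - 1*9) = -((2997 - 1776) - 9) = -(1221 - 9) = -1*1212 = -1212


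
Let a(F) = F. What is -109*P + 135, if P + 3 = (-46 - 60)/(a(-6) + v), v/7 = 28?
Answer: 49667/95 ≈ 522.81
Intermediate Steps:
v = 196 (v = 7*28 = 196)
P = -338/95 (P = -3 + (-46 - 60)/(-6 + 196) = -3 - 106/190 = -3 - 106*1/190 = -3 - 53/95 = -338/95 ≈ -3.5579)
-109*P + 135 = -109*(-338/95) + 135 = 36842/95 + 135 = 49667/95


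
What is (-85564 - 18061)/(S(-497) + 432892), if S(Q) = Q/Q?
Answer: -103625/432893 ≈ -0.23938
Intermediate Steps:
S(Q) = 1
(-85564 - 18061)/(S(-497) + 432892) = (-85564 - 18061)/(1 + 432892) = -103625/432893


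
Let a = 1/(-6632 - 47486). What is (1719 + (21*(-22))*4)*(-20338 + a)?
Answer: 141984093165/54118 ≈ 2.6236e+6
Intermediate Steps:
a = -1/54118 (a = 1/(-54118) = -1/54118 ≈ -1.8478e-5)
(1719 + (21*(-22))*4)*(-20338 + a) = (1719 + (21*(-22))*4)*(-20338 - 1/54118) = (1719 - 462*4)*(-1100651885/54118) = (1719 - 1848)*(-1100651885/54118) = -129*(-1100651885/54118) = 141984093165/54118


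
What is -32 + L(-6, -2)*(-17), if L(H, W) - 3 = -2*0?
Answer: -83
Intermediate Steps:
L(H, W) = 3 (L(H, W) = 3 - 2*0 = 3 + 0 = 3)
-32 + L(-6, -2)*(-17) = -32 + 3*(-17) = -32 - 51 = -83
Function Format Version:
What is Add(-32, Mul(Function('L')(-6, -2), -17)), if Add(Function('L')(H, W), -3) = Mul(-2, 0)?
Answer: -83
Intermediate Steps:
Function('L')(H, W) = 3 (Function('L')(H, W) = Add(3, Mul(-2, 0)) = Add(3, 0) = 3)
Add(-32, Mul(Function('L')(-6, -2), -17)) = Add(-32, Mul(3, -17)) = Add(-32, -51) = -83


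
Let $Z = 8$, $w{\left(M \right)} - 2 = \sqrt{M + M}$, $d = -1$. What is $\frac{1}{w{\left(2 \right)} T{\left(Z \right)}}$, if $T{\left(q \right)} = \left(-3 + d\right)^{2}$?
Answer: $\frac{1}{64} \approx 0.015625$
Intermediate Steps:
$w{\left(M \right)} = 2 + \sqrt{2} \sqrt{M}$ ($w{\left(M \right)} = 2 + \sqrt{M + M} = 2 + \sqrt{2 M} = 2 + \sqrt{2} \sqrt{M}$)
$T{\left(q \right)} = 16$ ($T{\left(q \right)} = \left(-3 - 1\right)^{2} = \left(-4\right)^{2} = 16$)
$\frac{1}{w{\left(2 \right)} T{\left(Z \right)}} = \frac{1}{\left(2 + \sqrt{2} \sqrt{2}\right) 16} = \frac{1}{\left(2 + 2\right) 16} = \frac{1}{4 \cdot 16} = \frac{1}{64}$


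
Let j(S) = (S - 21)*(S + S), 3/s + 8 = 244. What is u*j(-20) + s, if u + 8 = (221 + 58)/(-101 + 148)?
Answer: -37542739/11092 ≈ -3384.7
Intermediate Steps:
s = 3/236 (s = 3/(-8 + 244) = 3/236 ≈ 0.012712)
u = -97/47 (u = -8 + (221 + 58)/(-101 + 148) = -8 + 279/47 = -97/47 ≈ -2.0638)
j(S) = 2*S*(-21 + S) (j(S) = (-21 + S)*(2*S) = 2*S*(-21 + S))
u*j(-20) + s = -194*(-20)*(-21 - 20)/47 + 3/236 = -194*(-20)*(-41)/47 + 3/236 = -97/47*1640 + 3/236 = -159080/47 + 3/236 = -37542739/11092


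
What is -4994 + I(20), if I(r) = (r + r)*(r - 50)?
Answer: -6194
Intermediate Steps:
I(r) = 2*r*(-50 + r) (I(r) = (2*r)*(-50 + r) = 2*r*(-50 + r))
-4994 + I(20) = -4994 + 2*20*(-50 + 20) = -4994 + 2*20*(-30) = -4994 - 1200 = -6194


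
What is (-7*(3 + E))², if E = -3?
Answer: 0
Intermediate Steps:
(-7*(3 + E))² = (-7*(3 - 3))² = (-7*0)² = 0² = 0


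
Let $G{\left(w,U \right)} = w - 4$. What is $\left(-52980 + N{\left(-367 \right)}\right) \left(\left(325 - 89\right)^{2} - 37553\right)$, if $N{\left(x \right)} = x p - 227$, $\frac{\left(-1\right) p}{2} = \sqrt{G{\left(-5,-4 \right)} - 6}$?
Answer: $-965334601 + 13316962 i \sqrt{15} \approx -9.6534 \cdot 10^{8} + 5.1576 \cdot 10^{7} i$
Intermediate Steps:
$G{\left(w,U \right)} = -4 + w$
$p = - 2 i \sqrt{15}$ ($p = - 2 \sqrt{\left(-4 - 5\right) - 6} = - 2 \sqrt{-9 - 6} = - 2 \sqrt{-15} = - 2 i \sqrt{15} \approx - 7.746 i$)
$N{\left(x \right)} = -227 - 2 i x \sqrt{15}$ ($N{\left(x \right)} = x \left(- 2 i \sqrt{15}\right) - 227 = - 2 i x \sqrt{15} - 227 = -227 - 2 i x \sqrt{15}$)
$\left(-52980 + N{\left(-367 \right)}\right) \left(\left(325 - 89\right)^{2} - 37553\right) = \left(-52980 - \left(227 + 2 i \left(-367\right) \sqrt{15}\right)\right) \left(\left(325 - 89\right)^{2} - 37553\right) = \left(-52980 - \left(227 - 734 i \sqrt{15}\right)\right) \left(236^{2} - 37553\right) = \left(-53207 + 734 i \sqrt{15}\right) \left(55696 - 37553\right) = \left(-53207 + 734 i \sqrt{15}\right) 18143 = -965334601 + 13316962 i \sqrt{15}$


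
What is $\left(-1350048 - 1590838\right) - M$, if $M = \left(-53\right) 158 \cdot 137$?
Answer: $-1793648$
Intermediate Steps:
$M = -1147238$ ($M = \left(-8374\right) 137 = -1147238$)
$\left(-1350048 - 1590838\right) - M = \left(-1350048 - 1590838\right) - -1147238 = -2940886 + 1147238 = -1793648$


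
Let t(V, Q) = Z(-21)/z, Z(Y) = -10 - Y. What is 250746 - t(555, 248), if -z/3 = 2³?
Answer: 6017915/24 ≈ 2.5075e+5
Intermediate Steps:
z = -24 (z = -3*2³ = -3*8 = -24)
t(V, Q) = -11/24 (t(V, Q) = (-10 - 1*(-21))/(-24) = (-10 + 21)*(-1/24) = 11*(-1/24) = -11/24)
250746 - t(555, 248) = 250746 - 1*(-11/24) = 250746 + 11/24 = 6017915/24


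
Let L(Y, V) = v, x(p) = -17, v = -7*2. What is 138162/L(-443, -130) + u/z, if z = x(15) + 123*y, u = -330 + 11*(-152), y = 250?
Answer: -2123080387/215131 ≈ -9868.8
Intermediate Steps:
u = -2002 (u = -330 - 1672 = -2002)
v = -14
L(Y, V) = -14
z = 30733 (z = -17 + 123*250 = -17 + 30750 = 30733)
138162/L(-443, -130) + u/z = 138162/(-14) - 2002/30733 = 138162*(-1/14) - 2002*1/30733 = -69081/7 - 2002/30733 = -2123080387/215131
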